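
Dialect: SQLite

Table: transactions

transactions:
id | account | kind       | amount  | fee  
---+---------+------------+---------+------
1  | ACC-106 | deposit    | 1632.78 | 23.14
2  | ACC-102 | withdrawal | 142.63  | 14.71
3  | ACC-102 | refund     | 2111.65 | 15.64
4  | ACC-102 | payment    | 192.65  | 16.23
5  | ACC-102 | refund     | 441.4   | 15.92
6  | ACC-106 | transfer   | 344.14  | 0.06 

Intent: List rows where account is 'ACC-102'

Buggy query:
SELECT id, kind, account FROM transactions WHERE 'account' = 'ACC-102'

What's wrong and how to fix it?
Bug: 'account' in single quotes is a string literal, not the column; the comparison is literal-vs-literal and never true

Fix: Remove the quotes around the column name (or use double quotes for an identifier)

Corrected query:
SELECT id, kind, account FROM transactions WHERE account = 'ACC-102'

Result:
id | kind       | account
---+------------+--------
2  | withdrawal | ACC-102
3  | refund     | ACC-102
4  | payment    | ACC-102
5  | refund     | ACC-102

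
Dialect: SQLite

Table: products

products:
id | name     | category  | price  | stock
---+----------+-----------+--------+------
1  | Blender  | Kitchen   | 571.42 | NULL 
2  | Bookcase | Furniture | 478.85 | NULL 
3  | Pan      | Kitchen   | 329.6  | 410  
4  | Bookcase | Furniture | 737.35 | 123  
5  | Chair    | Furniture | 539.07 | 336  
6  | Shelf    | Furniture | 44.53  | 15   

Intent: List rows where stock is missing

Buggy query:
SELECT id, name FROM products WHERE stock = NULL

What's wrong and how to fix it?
Bug: Comparing to NULL with '=' never matches; NULL = NULL is unknown, not true

Fix: Use IS NULL to test for NULL

Corrected query:
SELECT id, name FROM products WHERE stock IS NULL

Result:
id | name    
---+---------
1  | Blender 
2  | Bookcase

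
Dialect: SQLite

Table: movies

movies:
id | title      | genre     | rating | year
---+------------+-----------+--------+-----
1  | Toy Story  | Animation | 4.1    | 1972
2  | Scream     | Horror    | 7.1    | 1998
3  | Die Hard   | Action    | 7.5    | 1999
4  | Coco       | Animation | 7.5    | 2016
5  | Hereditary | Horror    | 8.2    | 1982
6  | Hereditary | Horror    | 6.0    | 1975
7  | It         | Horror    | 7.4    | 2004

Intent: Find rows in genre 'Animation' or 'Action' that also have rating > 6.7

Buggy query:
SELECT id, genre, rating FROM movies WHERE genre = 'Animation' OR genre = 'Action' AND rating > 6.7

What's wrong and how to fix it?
Bug: Without parentheses, AND is evaluated before OR, so the rating filter only applies to the 'Action' branch

Fix: Add parentheses around the OR so the AND applies to both alternatives

Corrected query:
SELECT id, genre, rating FROM movies WHERE (genre = 'Animation' OR genre = 'Action') AND rating > 6.7

Result:
id | genre     | rating
---+-----------+-------
3  | Action    | 7.5   
4  | Animation | 7.5   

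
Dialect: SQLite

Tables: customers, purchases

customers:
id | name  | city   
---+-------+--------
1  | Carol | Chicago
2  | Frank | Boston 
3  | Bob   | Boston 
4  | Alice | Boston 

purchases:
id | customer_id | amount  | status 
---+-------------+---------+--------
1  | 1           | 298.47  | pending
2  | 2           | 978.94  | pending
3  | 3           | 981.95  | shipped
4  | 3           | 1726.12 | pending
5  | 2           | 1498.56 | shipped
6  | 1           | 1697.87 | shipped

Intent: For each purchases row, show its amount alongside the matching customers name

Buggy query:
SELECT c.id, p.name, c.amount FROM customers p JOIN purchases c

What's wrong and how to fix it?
Bug: JOIN with no ON clause produces a cartesian product; every purchases row pairs with every customers row

Fix: Add ON c.customer_id = p.id to the JOIN

Corrected query:
SELECT c.id, p.name, c.amount FROM customers p JOIN purchases c ON c.customer_id = p.id

Result:
id | name  | amount 
---+-------+--------
1  | Carol | 298.47 
2  | Frank | 978.94 
3  | Bob   | 981.95 
4  | Bob   | 1726.12
5  | Frank | 1498.56
6  | Carol | 1697.87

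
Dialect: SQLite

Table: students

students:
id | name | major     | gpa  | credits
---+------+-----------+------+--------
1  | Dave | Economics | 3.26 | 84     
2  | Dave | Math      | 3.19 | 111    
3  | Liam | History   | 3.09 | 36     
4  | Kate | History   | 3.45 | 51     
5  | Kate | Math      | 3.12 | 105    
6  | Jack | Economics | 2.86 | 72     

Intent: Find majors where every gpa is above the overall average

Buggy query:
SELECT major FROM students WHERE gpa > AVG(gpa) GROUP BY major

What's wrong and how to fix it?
Bug: AVG() is an aggregate; it can't sit directly in WHERE

Fix: Use a subquery for AVG and a HAVING MIN(...) filter so the condition holds for every row in the group

Corrected query:
SELECT major FROM students GROUP BY major HAVING MIN(gpa) > (SELECT AVG(gpa) FROM students)

Result:
(no rows)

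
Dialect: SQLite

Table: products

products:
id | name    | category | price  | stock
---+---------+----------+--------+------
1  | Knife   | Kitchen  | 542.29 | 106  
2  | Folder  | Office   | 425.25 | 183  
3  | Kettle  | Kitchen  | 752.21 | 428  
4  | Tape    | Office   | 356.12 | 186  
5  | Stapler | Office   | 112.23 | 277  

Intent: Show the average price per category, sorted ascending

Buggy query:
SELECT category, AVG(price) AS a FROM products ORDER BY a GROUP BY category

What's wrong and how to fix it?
Bug: ORDER BY appears before GROUP BY; SQL clause order requires GROUP BY first

Fix: Reorder: SELECT … FROM … GROUP BY … ORDER BY …

Corrected query:
SELECT category, AVG(price) AS a FROM products GROUP BY category ORDER BY a

Result:
category | a         
---------+-----------
Office   | 297.866667
Kitchen  | 647.25    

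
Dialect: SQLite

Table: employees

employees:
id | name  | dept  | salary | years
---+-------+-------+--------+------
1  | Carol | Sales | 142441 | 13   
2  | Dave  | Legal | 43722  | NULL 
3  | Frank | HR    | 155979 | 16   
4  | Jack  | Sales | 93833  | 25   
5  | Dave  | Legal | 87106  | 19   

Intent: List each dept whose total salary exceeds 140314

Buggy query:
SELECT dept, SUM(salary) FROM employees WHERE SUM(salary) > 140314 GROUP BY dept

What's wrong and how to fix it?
Bug: WHERE runs before GROUP BY, so aggregates aren't available there

Fix: Move the aggregate condition to a HAVING clause

Corrected query:
SELECT dept, SUM(salary) FROM employees GROUP BY dept HAVING SUM(salary) > 140314

Result:
dept  | SUM(salary)
------+------------
HR    | 155979     
Sales | 236274     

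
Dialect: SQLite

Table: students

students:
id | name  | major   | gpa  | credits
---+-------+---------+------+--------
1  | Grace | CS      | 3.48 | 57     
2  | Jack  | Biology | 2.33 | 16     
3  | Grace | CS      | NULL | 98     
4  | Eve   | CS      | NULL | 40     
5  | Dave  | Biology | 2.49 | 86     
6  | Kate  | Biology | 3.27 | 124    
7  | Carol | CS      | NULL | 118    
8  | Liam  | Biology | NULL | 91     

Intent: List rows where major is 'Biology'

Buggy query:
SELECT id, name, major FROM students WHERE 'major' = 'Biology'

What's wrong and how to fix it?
Bug: Single quotes denote string literals in SQL; the column name is being compared as a constant string

Fix: Reference the column as major without single quotes

Corrected query:
SELECT id, name, major FROM students WHERE major = 'Biology'

Result:
id | name | major  
---+------+--------
2  | Jack | Biology
5  | Dave | Biology
6  | Kate | Biology
8  | Liam | Biology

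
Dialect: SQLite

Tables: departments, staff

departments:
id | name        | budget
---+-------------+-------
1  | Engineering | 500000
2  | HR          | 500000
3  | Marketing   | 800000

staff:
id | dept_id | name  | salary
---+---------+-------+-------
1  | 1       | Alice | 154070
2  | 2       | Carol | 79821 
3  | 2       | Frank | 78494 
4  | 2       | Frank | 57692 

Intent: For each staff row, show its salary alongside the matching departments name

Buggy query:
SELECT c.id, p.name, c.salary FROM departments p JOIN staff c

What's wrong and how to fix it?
Bug: JOIN with no ON clause produces a cartesian product; every staff row pairs with every departments row

Fix: Add ON c.dept_id = p.id to the JOIN

Corrected query:
SELECT c.id, p.name, c.salary FROM departments p JOIN staff c ON c.dept_id = p.id

Result:
id | name        | salary
---+-------------+-------
1  | Engineering | 154070
2  | HR          | 79821 
3  | HR          | 78494 
4  | HR          | 57692 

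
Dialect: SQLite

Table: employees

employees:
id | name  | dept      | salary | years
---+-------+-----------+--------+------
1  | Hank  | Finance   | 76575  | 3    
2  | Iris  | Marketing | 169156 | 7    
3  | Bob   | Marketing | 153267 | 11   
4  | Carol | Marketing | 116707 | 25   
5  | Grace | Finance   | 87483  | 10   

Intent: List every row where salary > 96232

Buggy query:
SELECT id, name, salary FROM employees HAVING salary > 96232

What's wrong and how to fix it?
Bug: This is a non-aggregate query (no GROUP BY, no aggregates), so in SQLite the HAVING clause is invalid here; a row-level condition belongs in WHERE

Fix: Replace HAVING with WHERE since the condition applies to individual rows

Corrected query:
SELECT id, name, salary FROM employees WHERE salary > 96232

Result:
id | name  | salary
---+-------+-------
2  | Iris  | 169156
3  | Bob   | 153267
4  | Carol | 116707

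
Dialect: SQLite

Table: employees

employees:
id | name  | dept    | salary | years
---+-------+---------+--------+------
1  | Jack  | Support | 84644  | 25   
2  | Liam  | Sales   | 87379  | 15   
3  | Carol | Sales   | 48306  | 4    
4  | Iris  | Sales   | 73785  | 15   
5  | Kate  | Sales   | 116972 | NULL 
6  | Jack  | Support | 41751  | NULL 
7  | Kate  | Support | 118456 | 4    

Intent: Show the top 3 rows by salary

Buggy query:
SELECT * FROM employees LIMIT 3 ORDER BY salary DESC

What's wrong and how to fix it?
Bug: LIMIT must come after ORDER BY

Fix: Swap the clauses: ORDER BY first, then LIMIT

Corrected query:
SELECT * FROM employees ORDER BY salary DESC LIMIT 3

Result:
id | name | dept    | salary | years
---+------+---------+--------+------
7  | Kate | Support | 118456 | 4    
5  | Kate | Sales   | 116972 | NULL 
2  | Liam | Sales   | 87379  | 15   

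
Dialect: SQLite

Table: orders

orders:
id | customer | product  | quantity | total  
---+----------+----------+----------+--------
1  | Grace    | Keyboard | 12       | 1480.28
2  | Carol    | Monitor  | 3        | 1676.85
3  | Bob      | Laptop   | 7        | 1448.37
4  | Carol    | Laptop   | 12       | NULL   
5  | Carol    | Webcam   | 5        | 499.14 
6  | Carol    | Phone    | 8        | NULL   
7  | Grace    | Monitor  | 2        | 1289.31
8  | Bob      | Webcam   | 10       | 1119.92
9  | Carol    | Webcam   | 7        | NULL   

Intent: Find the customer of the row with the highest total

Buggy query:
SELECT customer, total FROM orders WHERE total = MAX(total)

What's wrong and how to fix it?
Bug: MAX(total) is an aggregate and cannot be used directly in WHERE

Fix: Use a subquery: WHERE total = (SELECT MAX(total) FROM orders)

Corrected query:
SELECT customer, total FROM orders WHERE total = (SELECT MAX(total) FROM orders)

Result:
customer | total  
---------+--------
Carol    | 1676.85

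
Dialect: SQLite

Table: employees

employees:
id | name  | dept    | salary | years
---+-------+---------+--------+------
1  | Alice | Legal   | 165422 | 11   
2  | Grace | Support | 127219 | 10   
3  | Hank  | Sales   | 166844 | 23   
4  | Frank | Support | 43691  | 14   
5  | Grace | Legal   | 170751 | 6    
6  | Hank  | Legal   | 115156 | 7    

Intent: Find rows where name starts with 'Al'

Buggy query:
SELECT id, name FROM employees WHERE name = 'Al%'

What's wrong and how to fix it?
Bug: '=' compares the literal string including the % character; pattern matching needs LIKE

Fix: Use LIKE for wildcard pattern matching

Corrected query:
SELECT id, name FROM employees WHERE name LIKE 'Al%'

Result:
id | name 
---+------
1  | Alice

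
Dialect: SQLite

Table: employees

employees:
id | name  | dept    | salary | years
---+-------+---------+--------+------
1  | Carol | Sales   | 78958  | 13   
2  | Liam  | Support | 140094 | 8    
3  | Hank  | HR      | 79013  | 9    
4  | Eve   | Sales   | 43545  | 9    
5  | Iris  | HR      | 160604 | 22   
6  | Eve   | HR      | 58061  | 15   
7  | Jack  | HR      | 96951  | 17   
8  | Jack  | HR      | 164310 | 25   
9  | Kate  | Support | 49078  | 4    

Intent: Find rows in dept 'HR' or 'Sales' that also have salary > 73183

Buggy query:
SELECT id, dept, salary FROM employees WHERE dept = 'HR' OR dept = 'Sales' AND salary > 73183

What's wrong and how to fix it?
Bug: Without parentheses, AND is evaluated before OR, so the salary filter only applies to the 'Sales' branch

Fix: Group the OR with parentheses (or use IN), then AND the threshold

Corrected query:
SELECT id, dept, salary FROM employees WHERE (dept = 'HR' OR dept = 'Sales') AND salary > 73183

Result:
id | dept  | salary
---+-------+-------
1  | Sales | 78958 
3  | HR    | 79013 
5  | HR    | 160604
7  | HR    | 96951 
8  | HR    | 164310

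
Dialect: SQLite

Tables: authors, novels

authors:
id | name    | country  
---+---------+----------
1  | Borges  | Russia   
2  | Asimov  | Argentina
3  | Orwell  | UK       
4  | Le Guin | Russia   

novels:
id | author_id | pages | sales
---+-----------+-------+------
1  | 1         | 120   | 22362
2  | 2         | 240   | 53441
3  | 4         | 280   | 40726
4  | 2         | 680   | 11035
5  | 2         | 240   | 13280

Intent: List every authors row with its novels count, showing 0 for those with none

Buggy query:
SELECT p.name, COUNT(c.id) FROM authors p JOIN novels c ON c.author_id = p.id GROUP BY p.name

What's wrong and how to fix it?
Bug: An inner join excludes parents with zero children

Fix: Use LEFT JOIN so parents without children still appear (COUNT(c.id) gives 0)

Corrected query:
SELECT p.name, COUNT(c.id) FROM authors p LEFT JOIN novels c ON c.author_id = p.id GROUP BY p.name

Result:
name    | COUNT(c.id)
--------+------------
Asimov  | 3          
Borges  | 1          
Le Guin | 1          
Orwell  | 0          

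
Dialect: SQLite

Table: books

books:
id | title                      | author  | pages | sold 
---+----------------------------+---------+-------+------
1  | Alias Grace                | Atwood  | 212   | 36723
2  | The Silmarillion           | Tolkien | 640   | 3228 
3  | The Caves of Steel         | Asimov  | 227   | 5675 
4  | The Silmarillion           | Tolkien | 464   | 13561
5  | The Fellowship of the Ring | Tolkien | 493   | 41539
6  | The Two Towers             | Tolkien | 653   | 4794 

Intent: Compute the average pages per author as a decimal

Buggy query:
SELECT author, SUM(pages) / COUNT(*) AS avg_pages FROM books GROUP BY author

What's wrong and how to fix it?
Bug: Both operands are integers, so '/' performs integer division and truncates

Fix: Cast one side to REAL so the division keeps the fractional part

Corrected query:
SELECT author, SUM(pages) * 1.0 / COUNT(*) AS avg_pages FROM books GROUP BY author

Result:
author  | avg_pages
--------+----------
Asimov  | 227      
Atwood  | 212      
Tolkien | 562.5    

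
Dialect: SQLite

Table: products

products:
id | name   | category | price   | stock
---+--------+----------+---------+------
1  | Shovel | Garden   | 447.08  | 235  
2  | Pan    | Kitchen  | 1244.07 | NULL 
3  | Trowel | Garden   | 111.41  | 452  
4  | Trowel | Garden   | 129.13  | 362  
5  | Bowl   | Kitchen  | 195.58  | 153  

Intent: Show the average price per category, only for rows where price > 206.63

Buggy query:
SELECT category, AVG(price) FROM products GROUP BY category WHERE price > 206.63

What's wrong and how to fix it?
Bug: WHERE cannot follow GROUP BY

Fix: Move the WHERE clause before GROUP BY

Corrected query:
SELECT category, AVG(price) FROM products WHERE price > 206.63 GROUP BY category

Result:
category | AVG(price)
---------+-----------
Garden   | 447.08    
Kitchen  | 1244.07   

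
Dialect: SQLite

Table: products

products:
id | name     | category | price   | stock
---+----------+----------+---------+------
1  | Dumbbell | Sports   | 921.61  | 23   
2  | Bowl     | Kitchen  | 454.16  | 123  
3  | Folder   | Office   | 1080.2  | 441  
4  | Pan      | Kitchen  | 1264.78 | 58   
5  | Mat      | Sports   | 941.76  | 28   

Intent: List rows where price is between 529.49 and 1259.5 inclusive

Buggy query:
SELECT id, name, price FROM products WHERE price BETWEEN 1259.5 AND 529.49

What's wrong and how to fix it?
Bug: The bounds are reversed; BETWEEN a AND b requires a <= b to match anything

Fix: Swap the bounds so the smaller value comes first

Corrected query:
SELECT id, name, price FROM products WHERE price BETWEEN 529.49 AND 1259.5

Result:
id | name     | price 
---+----------+-------
1  | Dumbbell | 921.61
3  | Folder   | 1080.2
5  | Mat      | 941.76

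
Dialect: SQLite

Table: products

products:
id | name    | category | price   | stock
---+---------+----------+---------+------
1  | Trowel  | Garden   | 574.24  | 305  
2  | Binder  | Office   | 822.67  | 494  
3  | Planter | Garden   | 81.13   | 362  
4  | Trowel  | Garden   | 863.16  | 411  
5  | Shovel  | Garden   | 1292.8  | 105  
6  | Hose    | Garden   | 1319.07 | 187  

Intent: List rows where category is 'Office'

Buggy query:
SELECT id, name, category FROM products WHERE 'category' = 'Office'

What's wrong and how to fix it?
Bug: 'category' in single quotes is a string literal, not the column; the comparison is literal-vs-literal and never true

Fix: Remove the quotes around the column name (or use double quotes for an identifier)

Corrected query:
SELECT id, name, category FROM products WHERE category = 'Office'

Result:
id | name   | category
---+--------+---------
2  | Binder | Office  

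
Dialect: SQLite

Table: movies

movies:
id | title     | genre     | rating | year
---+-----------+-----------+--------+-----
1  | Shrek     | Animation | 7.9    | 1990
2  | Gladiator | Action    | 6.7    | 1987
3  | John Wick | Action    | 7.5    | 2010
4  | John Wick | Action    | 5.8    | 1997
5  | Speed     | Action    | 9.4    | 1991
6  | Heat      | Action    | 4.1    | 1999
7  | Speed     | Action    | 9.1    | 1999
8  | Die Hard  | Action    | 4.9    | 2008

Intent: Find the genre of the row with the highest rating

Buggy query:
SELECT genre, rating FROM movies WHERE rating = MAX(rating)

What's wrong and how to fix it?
Bug: MAX(rating) is an aggregate and cannot be used directly in WHERE

Fix: Wrap MAX in a scalar subquery so WHERE compares against a single value

Corrected query:
SELECT genre, rating FROM movies WHERE rating = (SELECT MAX(rating) FROM movies)

Result:
genre  | rating
-------+-------
Action | 9.4   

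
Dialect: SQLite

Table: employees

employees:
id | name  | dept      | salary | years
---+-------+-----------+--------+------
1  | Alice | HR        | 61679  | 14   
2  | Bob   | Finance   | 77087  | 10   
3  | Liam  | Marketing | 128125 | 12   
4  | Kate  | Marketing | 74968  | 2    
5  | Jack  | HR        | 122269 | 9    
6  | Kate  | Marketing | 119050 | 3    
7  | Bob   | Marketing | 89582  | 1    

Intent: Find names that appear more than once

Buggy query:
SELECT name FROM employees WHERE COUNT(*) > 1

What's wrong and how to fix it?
Bug: COUNT(*) is an aggregate and cannot be used in WHERE

Fix: GROUP BY name, then filter groups with HAVING COUNT(*) > 1

Corrected query:
SELECT name FROM employees GROUP BY name HAVING COUNT(*) > 1

Result:
name
----
Bob 
Kate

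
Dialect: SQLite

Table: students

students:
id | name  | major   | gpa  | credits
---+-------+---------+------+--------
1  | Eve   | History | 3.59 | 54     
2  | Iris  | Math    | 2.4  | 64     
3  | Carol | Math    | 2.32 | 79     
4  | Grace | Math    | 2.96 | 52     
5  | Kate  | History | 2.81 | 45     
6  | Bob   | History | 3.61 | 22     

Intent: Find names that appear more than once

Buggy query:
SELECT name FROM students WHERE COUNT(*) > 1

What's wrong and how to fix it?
Bug: COUNT(*) is an aggregate and cannot be used in WHERE

Fix: Group first, then use HAVING for the count condition

Corrected query:
SELECT name FROM students GROUP BY name HAVING COUNT(*) > 1

Result:
(no rows)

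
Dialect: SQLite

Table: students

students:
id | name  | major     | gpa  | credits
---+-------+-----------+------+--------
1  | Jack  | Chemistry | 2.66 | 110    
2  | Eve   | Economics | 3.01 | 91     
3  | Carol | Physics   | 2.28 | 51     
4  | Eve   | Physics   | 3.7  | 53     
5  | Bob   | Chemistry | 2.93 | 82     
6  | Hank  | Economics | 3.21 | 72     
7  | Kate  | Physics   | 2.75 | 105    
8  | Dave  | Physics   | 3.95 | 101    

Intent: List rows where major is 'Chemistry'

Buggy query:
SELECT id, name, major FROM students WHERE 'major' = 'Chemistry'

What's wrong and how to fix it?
Bug: Single quotes denote string literals in SQL; the column name is being compared as a constant string

Fix: Reference the column as major without single quotes

Corrected query:
SELECT id, name, major FROM students WHERE major = 'Chemistry'

Result:
id | name | major    
---+------+----------
1  | Jack | Chemistry
5  | Bob  | Chemistry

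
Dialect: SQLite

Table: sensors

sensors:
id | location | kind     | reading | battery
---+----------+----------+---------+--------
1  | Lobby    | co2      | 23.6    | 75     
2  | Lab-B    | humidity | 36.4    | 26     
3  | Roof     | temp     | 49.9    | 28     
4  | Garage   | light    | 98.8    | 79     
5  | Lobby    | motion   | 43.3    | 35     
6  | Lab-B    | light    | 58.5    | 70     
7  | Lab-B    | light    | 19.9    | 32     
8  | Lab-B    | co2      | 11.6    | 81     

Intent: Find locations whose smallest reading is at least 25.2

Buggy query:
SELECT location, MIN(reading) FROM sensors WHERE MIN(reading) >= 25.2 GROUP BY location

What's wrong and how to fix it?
Bug: Aggregates like MIN are computed per group after WHERE runs

Fix: Use HAVING for the per-group MIN condition

Corrected query:
SELECT location, MIN(reading) FROM sensors GROUP BY location HAVING MIN(reading) >= 25.2

Result:
location | MIN(reading)
---------+-------------
Garage   | 98.8        
Roof     | 49.9        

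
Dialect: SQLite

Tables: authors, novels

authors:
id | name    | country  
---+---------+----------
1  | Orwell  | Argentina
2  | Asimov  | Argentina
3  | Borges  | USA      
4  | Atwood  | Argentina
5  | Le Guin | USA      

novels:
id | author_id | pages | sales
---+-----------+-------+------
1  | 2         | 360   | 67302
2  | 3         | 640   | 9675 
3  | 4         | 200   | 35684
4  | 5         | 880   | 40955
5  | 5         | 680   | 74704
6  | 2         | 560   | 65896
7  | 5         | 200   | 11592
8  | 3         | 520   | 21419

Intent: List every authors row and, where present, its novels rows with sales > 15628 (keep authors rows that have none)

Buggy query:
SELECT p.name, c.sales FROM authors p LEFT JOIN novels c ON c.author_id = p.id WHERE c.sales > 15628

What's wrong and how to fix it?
Bug: A WHERE condition on the right-hand table after LEFT JOIN drops unmatched parents

Fix: Put 'c.sales > 15628' in the JOIN's ON clause instead of WHERE

Corrected query:
SELECT p.name, c.sales FROM authors p LEFT JOIN novels c ON c.author_id = p.id AND c.sales > 15628

Result:
name    | sales
--------+------
Orwell  | NULL 
Asimov  | 65896
Asimov  | 67302
Borges  | 21419
Atwood  | 35684
Le Guin | 40955
Le Guin | 74704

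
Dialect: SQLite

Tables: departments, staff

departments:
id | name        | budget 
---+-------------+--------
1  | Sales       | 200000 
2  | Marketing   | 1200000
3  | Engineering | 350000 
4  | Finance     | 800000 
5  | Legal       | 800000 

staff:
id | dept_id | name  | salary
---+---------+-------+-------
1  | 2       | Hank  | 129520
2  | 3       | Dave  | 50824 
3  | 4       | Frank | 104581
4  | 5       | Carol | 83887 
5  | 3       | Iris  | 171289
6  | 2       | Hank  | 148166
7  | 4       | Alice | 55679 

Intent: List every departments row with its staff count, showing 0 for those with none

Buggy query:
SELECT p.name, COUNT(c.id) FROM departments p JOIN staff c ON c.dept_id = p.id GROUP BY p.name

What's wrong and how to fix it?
Bug: An inner join excludes parents with zero children

Fix: Use LEFT JOIN so parents without children still appear (COUNT(c.id) gives 0)

Corrected query:
SELECT p.name, COUNT(c.id) FROM departments p LEFT JOIN staff c ON c.dept_id = p.id GROUP BY p.name

Result:
name        | COUNT(c.id)
------------+------------
Engineering | 2          
Finance     | 2          
Legal       | 1          
Marketing   | 2          
Sales       | 0          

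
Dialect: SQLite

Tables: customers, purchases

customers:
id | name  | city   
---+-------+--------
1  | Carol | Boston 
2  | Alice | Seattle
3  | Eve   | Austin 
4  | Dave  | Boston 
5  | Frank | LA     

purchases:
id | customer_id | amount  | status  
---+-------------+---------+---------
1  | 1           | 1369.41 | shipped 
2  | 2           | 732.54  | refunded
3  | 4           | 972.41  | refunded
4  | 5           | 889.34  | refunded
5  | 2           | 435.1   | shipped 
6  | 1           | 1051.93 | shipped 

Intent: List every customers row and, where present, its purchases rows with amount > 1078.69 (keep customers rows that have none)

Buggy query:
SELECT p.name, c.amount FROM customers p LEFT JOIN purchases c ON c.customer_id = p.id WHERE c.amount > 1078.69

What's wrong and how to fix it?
Bug: Filtering c.amount in WHERE discards the NULL rows produced by LEFT JOIN, turning it into an inner join

Fix: Put 'c.amount > 1078.69' in the JOIN's ON clause instead of WHERE

Corrected query:
SELECT p.name, c.amount FROM customers p LEFT JOIN purchases c ON c.customer_id = p.id AND c.amount > 1078.69

Result:
name  | amount 
------+--------
Carol | 1369.41
Alice | NULL   
Eve   | NULL   
Dave  | NULL   
Frank | NULL   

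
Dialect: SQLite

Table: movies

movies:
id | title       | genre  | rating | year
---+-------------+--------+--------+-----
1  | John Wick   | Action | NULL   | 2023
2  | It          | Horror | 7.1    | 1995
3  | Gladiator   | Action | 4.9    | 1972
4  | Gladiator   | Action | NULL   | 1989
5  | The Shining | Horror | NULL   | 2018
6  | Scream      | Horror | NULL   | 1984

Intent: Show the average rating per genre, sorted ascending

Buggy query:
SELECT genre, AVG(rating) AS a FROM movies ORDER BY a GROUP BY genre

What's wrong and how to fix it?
Bug: ORDER BY appears before GROUP BY; SQL clause order requires GROUP BY first

Fix: Move ORDER BY to the end, after GROUP BY

Corrected query:
SELECT genre, AVG(rating) AS a FROM movies GROUP BY genre ORDER BY a

Result:
genre  | a  
-------+----
Action | 4.9
Horror | 7.1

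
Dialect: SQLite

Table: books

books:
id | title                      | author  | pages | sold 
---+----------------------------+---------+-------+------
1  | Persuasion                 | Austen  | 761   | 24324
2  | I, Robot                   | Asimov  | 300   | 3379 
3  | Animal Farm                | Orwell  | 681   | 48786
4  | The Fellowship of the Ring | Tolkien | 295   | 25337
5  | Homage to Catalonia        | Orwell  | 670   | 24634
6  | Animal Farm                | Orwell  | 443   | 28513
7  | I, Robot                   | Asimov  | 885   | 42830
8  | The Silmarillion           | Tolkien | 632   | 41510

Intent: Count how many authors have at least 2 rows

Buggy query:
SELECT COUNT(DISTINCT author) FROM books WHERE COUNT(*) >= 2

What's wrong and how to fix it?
Bug: COUNT(*) cannot appear in WHERE; the per-group count doesn't exist yet

Fix: Group first with HAVING COUNT(*) >= 2, then COUNT the resulting groups

Corrected query:
SELECT COUNT(*) FROM (SELECT author FROM books GROUP BY author HAVING COUNT(*) >= 2)

Result:
COUNT(*)
--------
3       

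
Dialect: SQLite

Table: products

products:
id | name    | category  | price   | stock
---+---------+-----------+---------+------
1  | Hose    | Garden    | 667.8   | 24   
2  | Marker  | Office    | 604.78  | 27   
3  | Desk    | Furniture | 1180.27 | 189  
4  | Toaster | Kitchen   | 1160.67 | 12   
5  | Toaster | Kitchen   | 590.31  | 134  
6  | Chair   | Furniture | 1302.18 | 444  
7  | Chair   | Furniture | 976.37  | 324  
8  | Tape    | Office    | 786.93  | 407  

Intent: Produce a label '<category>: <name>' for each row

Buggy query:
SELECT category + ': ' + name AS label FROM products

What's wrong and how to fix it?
Bug: SQLite uses || for string concatenation; + coerces text to numbers (yielding 0)

Fix: Use the || operator for string concatenation

Corrected query:
SELECT category || ': ' || name AS label FROM products

Result:
label           
----------------
Garden: Hose    
Office: Marker  
Furniture: Desk 
Kitchen: Toaster
Kitchen: Toaster
Furniture: Chair
Furniture: Chair
Office: Tape    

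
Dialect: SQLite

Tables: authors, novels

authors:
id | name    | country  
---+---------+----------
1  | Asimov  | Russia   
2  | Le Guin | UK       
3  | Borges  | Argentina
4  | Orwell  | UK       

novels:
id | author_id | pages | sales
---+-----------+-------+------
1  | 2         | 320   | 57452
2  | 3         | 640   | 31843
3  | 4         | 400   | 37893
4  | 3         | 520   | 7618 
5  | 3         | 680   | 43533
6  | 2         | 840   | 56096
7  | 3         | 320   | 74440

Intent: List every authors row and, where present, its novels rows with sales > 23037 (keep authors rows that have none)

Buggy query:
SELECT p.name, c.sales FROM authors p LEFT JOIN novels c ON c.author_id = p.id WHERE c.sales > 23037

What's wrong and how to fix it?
Bug: Filtering c.sales in WHERE discards the NULL rows produced by LEFT JOIN, turning it into an inner join

Fix: Move the right-table condition into the ON clause so unmatched parents are kept

Corrected query:
SELECT p.name, c.sales FROM authors p LEFT JOIN novels c ON c.author_id = p.id AND c.sales > 23037

Result:
name    | sales
--------+------
Asimov  | NULL 
Le Guin | 56096
Le Guin | 57452
Borges  | 31843
Borges  | 43533
Borges  | 74440
Orwell  | 37893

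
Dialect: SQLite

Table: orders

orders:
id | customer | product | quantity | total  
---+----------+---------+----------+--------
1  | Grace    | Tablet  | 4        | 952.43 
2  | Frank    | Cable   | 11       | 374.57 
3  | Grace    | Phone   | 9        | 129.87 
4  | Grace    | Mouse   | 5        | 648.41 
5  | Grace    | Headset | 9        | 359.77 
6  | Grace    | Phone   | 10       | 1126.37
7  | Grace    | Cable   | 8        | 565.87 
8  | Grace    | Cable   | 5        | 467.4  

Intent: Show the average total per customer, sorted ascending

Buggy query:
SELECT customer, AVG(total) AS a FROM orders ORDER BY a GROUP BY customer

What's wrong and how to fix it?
Bug: ORDER BY appears before GROUP BY; SQL clause order requires GROUP BY first

Fix: Reorder: SELECT … FROM … GROUP BY … ORDER BY …

Corrected query:
SELECT customer, AVG(total) AS a FROM orders GROUP BY customer ORDER BY a

Result:
customer | a     
---------+-------
Frank    | 374.57
Grace    | 607.16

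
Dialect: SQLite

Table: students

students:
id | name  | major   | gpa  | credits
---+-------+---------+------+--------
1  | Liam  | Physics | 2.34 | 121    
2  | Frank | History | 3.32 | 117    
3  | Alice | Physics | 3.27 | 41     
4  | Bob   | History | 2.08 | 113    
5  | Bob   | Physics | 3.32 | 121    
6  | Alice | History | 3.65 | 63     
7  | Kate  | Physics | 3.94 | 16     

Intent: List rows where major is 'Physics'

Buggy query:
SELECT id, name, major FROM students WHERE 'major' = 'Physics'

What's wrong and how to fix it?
Bug: 'major' in single quotes is a string literal, not the column; the comparison is literal-vs-literal and never true

Fix: Remove the quotes around the column name (or use double quotes for an identifier)

Corrected query:
SELECT id, name, major FROM students WHERE major = 'Physics'

Result:
id | name  | major  
---+-------+--------
1  | Liam  | Physics
3  | Alice | Physics
5  | Bob   | Physics
7  | Kate  | Physics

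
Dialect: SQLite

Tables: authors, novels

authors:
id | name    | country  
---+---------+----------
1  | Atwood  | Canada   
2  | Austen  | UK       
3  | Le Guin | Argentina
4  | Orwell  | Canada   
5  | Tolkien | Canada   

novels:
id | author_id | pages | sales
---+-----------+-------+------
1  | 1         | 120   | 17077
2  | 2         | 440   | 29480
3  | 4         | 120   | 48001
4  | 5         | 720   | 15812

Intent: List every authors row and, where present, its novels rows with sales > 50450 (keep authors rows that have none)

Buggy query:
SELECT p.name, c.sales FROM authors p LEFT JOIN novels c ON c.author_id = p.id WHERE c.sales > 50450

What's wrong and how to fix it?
Bug: Filtering c.sales in WHERE discards the NULL rows produced by LEFT JOIN, turning it into an inner join

Fix: Put 'c.sales > 50450' in the JOIN's ON clause instead of WHERE

Corrected query:
SELECT p.name, c.sales FROM authors p LEFT JOIN novels c ON c.author_id = p.id AND c.sales > 50450

Result:
name    | sales
--------+------
Atwood  | NULL 
Austen  | NULL 
Le Guin | NULL 
Orwell  | NULL 
Tolkien | NULL 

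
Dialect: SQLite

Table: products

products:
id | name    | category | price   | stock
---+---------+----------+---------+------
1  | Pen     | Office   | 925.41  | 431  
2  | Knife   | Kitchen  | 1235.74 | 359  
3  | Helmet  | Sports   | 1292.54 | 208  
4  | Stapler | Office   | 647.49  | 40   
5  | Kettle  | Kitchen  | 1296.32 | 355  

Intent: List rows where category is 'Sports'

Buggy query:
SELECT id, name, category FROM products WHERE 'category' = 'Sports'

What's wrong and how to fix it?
Bug: 'category' in single quotes is a string literal, not the column; the comparison is literal-vs-literal and never true

Fix: Reference the column as category without single quotes

Corrected query:
SELECT id, name, category FROM products WHERE category = 'Sports'

Result:
id | name   | category
---+--------+---------
3  | Helmet | Sports  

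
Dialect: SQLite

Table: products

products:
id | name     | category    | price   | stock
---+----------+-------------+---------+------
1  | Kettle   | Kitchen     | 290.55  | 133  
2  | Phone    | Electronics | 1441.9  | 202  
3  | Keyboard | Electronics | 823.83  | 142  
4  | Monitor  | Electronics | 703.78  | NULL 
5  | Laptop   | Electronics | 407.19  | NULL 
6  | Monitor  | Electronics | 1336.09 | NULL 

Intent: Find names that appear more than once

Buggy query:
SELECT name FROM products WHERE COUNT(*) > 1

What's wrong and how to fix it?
Bug: WHERE can't reference COUNT(*); aggregates are computed after WHERE

Fix: Group first, then use HAVING for the count condition

Corrected query:
SELECT name FROM products GROUP BY name HAVING COUNT(*) > 1

Result:
name   
-------
Monitor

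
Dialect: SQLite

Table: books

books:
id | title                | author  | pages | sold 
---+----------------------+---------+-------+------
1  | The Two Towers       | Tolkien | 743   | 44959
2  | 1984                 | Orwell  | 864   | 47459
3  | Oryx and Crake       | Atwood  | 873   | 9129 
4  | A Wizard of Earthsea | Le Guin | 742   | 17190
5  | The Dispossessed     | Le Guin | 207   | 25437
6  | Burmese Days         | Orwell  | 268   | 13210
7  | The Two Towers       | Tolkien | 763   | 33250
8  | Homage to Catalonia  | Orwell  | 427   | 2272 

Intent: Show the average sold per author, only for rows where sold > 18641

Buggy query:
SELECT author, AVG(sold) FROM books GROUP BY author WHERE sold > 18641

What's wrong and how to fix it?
Bug: WHERE cannot follow GROUP BY

Fix: Move the WHERE clause before GROUP BY

Corrected query:
SELECT author, AVG(sold) FROM books WHERE sold > 18641 GROUP BY author

Result:
author  | AVG(sold)
--------+----------
Le Guin | 25437    
Orwell  | 47459    
Tolkien | 39104.5  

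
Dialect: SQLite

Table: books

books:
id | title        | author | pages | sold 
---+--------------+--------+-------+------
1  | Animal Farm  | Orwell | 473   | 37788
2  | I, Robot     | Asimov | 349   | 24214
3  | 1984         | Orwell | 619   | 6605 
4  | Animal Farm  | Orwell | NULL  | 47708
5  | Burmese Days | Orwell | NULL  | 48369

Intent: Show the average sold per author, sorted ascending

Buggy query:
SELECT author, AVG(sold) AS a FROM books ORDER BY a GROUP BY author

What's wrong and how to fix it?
Bug: ORDER BY appears before GROUP BY; SQL clause order requires GROUP BY first

Fix: Reorder: SELECT … FROM … GROUP BY … ORDER BY …

Corrected query:
SELECT author, AVG(sold) AS a FROM books GROUP BY author ORDER BY a

Result:
author | a      
-------+--------
Asimov | 24214  
Orwell | 35117.5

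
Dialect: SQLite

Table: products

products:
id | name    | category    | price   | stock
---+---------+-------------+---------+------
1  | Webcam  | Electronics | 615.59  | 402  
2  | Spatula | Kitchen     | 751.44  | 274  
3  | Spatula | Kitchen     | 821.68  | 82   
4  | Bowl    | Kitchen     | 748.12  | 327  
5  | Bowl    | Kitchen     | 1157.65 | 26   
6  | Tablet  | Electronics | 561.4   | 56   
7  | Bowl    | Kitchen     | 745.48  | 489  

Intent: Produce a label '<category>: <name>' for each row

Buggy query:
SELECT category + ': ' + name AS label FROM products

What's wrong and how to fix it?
Bug: '+' is numeric addition; on text columns SQLite converts them to 0 instead of concatenating

Fix: Use the || operator for string concatenation

Corrected query:
SELECT category || ': ' || name AS label FROM products

Result:
label              
-------------------
Electronics: Webcam
Kitchen: Spatula   
Kitchen: Spatula   
Kitchen: Bowl      
Kitchen: Bowl      
Electronics: Tablet
Kitchen: Bowl      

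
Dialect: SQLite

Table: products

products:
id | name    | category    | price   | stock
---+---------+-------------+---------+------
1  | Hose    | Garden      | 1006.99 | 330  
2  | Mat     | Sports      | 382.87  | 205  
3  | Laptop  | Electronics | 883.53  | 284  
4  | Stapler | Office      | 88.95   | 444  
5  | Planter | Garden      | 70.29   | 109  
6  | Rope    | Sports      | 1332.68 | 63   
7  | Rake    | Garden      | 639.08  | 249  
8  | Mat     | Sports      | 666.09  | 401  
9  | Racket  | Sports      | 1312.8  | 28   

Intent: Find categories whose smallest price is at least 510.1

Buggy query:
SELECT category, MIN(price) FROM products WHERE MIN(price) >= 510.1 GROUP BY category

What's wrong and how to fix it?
Bug: MIN() in WHERE is a misuse of aggregate

Fix: Replace WHERE with HAVING after the GROUP BY

Corrected query:
SELECT category, MIN(price) FROM products GROUP BY category HAVING MIN(price) >= 510.1

Result:
category    | MIN(price)
------------+-----------
Electronics | 883.53    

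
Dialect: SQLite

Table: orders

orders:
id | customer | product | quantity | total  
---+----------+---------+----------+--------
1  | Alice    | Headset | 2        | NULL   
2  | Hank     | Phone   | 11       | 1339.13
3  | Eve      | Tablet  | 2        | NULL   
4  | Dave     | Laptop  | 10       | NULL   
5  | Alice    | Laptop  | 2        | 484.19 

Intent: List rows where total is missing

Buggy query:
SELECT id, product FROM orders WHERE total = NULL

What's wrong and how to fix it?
Bug: '= NULL' is always unknown in SQL three-valued logic, so no rows match

Fix: Replace '= NULL' with 'IS NULL'

Corrected query:
SELECT id, product FROM orders WHERE total IS NULL

Result:
id | product
---+--------
1  | Headset
3  | Tablet 
4  | Laptop 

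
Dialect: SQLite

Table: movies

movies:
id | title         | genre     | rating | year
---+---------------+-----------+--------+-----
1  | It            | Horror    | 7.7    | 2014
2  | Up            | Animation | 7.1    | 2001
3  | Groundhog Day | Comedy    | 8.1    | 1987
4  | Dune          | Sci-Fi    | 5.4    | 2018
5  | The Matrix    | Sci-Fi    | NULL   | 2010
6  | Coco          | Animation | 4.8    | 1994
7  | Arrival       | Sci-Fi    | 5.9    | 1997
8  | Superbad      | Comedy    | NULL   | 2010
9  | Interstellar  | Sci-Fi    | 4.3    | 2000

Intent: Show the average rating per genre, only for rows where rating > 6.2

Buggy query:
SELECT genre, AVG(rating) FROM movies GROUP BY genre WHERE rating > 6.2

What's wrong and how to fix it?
Bug: WHERE cannot follow GROUP BY

Fix: Place WHERE between FROM and GROUP BY

Corrected query:
SELECT genre, AVG(rating) FROM movies WHERE rating > 6.2 GROUP BY genre

Result:
genre     | AVG(rating)
----------+------------
Animation | 7.1        
Comedy    | 8.1        
Horror    | 7.7        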